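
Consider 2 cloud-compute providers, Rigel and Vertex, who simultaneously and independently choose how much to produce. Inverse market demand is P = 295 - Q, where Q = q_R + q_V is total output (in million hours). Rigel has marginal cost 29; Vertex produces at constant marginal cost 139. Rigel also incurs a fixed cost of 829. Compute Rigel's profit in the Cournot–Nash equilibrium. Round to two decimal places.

Rigel's profit: π_R = (295 - Q)q_R - (29q_R). Setting ∂π_R/∂q_R = 0: 266 - 2q_R - (q_V) = 0.
Vertex's profit: π_V = (295 - Q)q_V - (139q_V). Setting ∂π_V/∂q_V = 0: 156 - 2q_V - (q_R) = 0.
Best responses: q_R = (266 - q_V)/2, q_V = (156 - q_R)/2.
Solving the pair: q_R = 376/3, q_V = 46/3.
Price P = 295 - 422/3 = 463/3.
Rigel's profit: (463/3 - 29)·(376/3) - 829 = 14879.4444.

14879.44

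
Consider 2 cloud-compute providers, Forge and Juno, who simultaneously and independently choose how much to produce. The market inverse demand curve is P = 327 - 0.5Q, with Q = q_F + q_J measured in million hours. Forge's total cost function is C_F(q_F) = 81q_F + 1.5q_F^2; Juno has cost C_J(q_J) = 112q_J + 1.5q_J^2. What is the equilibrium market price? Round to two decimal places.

275.78

Forge's profit: π_F = (327 - 0.5Q)q_F - (81q_F + (3/2)q_F²). Setting ∂π_F/∂q_F = 0: 246 - 4q_F - (1/2)(q_J) = 0.
Juno's first-order condition: 215 - 4q_J - (1/2)(q_F) = 0.
So q_F = (246 - (1/2)q_J)/4 and q_J = (215 - (1/2)q_F)/4.
Solving the pair: q_F = 55.6508, q_J = 46.7937.
Total output Q = 922/9, so price P = 327 - (1/2)·(922/9) = 275.7778.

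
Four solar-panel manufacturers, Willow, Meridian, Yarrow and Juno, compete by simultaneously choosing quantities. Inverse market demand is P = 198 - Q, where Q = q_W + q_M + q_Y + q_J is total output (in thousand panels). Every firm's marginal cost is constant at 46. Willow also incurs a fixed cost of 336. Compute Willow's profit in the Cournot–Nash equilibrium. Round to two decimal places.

A representative firm's profit is π_i = q_i(198 - Q) - 46q_i.
First-order condition (treating rivals' output as given): 152 - 2q_i - Σ_{j≠i} q_j = 0.
With identical firms every q_j equals q_i, so Σ_{j≠i} q_j = 3q_i and 152 = 5q_i, giving q_i = 152/5.
Price P = 198 - 608/5 = 382/5.
Willow's profit: (382/5 - 46)·(152/5) - 336 = 588.1600.

588.16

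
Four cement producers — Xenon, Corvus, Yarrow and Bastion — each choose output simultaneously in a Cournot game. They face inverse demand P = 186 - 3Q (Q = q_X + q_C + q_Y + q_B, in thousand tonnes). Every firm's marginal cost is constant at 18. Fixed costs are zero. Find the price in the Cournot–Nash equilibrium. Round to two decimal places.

A representative firm's profit is π_i = q_i(186 - 3Q) - 18q_i.
First-order condition (treating rivals' output as given): 168 - 6q_i - 3·Σ_{j≠i} q_j = 0.
By symmetry each firm produces the same amount; substituting Σ_{j≠i} q_j = 3q_i yields q_i = 168/15 = 56/5.
Total output Q = 224/5, so price P = 186 - 3·(224/5) = 258/5.

51.60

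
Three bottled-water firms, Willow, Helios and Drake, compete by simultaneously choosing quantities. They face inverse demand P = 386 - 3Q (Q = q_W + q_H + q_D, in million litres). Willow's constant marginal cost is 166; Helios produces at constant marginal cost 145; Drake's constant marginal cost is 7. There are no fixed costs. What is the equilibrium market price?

Willow's profit: π_W = (386 - 3Q)q_W - (166q_W). Setting ∂π_W/∂q_W = 0: 220 - 6q_W - 3(q_H + q_D) = 0.
Helios's first-order condition: 241 - 6q_H - 3(q_W + q_D) = 0.
Drake's first-order condition: 379 - 6q_D - 3(q_W + q_H) = 0.
Adding the 3 conditions: 840 − 6Q − 6Q = 0, i.e. Q = 70.
Back-substituting: q_W = (220 − 210)/3 = 10/3, q_H = (241 − 210)/3 = 31/3, q_D = (379 − 210)/3 = 169/3.
Total output Q = 70, so price P = 386 - 3·70 = 176.

176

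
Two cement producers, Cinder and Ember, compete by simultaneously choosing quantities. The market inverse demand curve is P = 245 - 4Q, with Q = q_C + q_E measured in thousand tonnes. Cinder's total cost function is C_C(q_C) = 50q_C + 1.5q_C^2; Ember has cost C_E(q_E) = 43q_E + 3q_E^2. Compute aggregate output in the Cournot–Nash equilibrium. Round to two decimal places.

24.38

Cinder's profit: π_C = (245 - 4Q)q_C - (50q_C + (3/2)q_C²). Setting ∂π_C/∂q_C = 0: 195 - 11q_C - 4(q_E) = 0.
Ember's first-order condition: 202 - 14q_E - 4(q_C) = 0.
Best responses: q_C = (195 - 4q_E)/11, q_E = (202 - 4q_C)/14.
Substituting one into the other gives q_C = 961/69 and q_E = 721/69.
Total output Q = 961/69 + 721/69 = 1682/69.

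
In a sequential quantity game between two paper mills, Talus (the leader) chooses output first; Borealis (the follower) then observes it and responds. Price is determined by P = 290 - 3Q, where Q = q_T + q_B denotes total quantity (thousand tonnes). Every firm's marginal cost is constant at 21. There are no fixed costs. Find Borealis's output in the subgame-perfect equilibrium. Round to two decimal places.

Solve by backward induction. Given q_T, the follower Borealis maximises π_B = (290 - 3q_T - 3q_B)q_B - 21q_B.
Setting the follower's marginal profit to zero, 269 - 3q_T - 6q_B = 0, i.e. q_B = (269 - 3q_T)/6.
The leader anticipates this reaction. Substituting into P = 290 - 3Q gives P = 311/2 - (3/2)q_T, so π_T = (311/2 - (3/2)q_T)q_T - 21q_T.
Leader FOC: 269/2 - 3q_T = 0, so q_T = 269/6.
Then q_B = (269 - 3·(269/6))/6 = 269/12.

22.42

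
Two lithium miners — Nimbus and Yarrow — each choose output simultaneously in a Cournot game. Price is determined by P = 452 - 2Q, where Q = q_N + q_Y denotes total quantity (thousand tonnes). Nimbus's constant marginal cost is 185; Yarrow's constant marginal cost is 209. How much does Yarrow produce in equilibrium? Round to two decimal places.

Nimbus's profit: π_N = (452 - 2Q)q_N - (185q_N). Setting ∂π_N/∂q_N = 0: 267 - 4q_N - 2(q_Y) = 0.
Yarrow's profit: π_Y = (452 - 2Q)q_Y - (209q_Y). Setting ∂π_Y/∂q_Y = 0: 243 - 4q_Y - 2(q_N) = 0.
So q_N = (267 - 2q_Y)/4 and q_Y = (243 - 2q_N)/4.
Substituting one into the other gives q_N = 97/2 and q_Y = 73/2.

36.50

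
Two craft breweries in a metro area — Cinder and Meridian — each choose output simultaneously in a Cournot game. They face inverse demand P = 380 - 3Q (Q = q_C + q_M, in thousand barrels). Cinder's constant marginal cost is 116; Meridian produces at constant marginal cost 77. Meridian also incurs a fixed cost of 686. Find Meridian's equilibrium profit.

Cinder's profit: π_C = (380 - 3Q)q_C - (116q_C). Setting ∂π_C/∂q_C = 0: 264 - 6q_C - 3(q_M) = 0.
Meridian's first-order condition: 303 - 6q_M - 3(q_C) = 0.
Rearranging gives the reaction functions q_C = (264 - 3q_M)/6 and q_M = (303 - 3q_C)/6.
Substituting one into the other gives q_C = 25 and q_M = 38.
Price P = 380 - 3·63 = 191.
Meridian's profit: (191 - 77)·38 - 686 = 3646.

3646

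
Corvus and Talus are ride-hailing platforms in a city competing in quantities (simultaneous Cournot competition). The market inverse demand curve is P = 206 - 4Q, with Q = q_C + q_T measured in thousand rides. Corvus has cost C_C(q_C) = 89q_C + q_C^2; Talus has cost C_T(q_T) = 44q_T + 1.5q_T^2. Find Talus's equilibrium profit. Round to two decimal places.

826.06

Corvus's profit: π_C = (206 - 4Q)q_C - (89q_C + q_C²). Setting ∂π_C/∂q_C = 0: 117 - 10q_C - 4(q_T) = 0.
Talus's first-order condition: 162 - 11q_T - 4(q_C) = 0.
So q_C = (117 - 4q_T)/10 and q_T = (162 - 4q_C)/11.
Solving the pair: q_C = 639/94, q_T = 576/47.
Price P = 206 - 4·(1791/94) = 129.7872.
Talus's profit: 129.7872·(576/47) - 44·(576/47) - (3/2)(576/47)² = 826.0607.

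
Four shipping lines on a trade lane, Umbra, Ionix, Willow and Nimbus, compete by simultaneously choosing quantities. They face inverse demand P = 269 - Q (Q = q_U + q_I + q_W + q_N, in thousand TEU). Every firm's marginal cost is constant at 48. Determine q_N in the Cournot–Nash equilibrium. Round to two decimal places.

44.20

A representative firm's profit is π_i = q_i(269 - Q) - 48q_i.
First-order condition (treating rivals' output as given): 221 - 2q_i - Σ_{j≠i} q_j = 0.
With identical firms every q_j equals q_i, so Σ_{j≠i} q_j = 3q_i and 221 = 5q_i, giving q_i = 221/5.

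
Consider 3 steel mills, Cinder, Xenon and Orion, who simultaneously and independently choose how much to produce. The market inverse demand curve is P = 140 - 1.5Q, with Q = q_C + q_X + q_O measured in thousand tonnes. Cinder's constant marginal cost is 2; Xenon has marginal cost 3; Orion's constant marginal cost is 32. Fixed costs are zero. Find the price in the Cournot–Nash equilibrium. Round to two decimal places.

44.25

Cinder's profit: π_C = (140 - 1.5Q)q_C - (2q_C). Setting ∂π_C/∂q_C = 0: 138 - 3q_C - (3/2)(q_X + q_O) = 0.
Xenon's profit: π_X = (140 - 1.5Q)q_X - (3q_X). Setting ∂π_X/∂q_X = 0: 137 - 3q_X - (3/2)(q_C + q_O) = 0.
Orion's profit: π_O = (140 - 1.5Q)q_O - (32q_O). Setting ∂π_O/∂q_O = 0: 108 - 3q_O - (3/2)(q_C + q_X) = 0.
Summing all 3 equations gives 383 − 6Q = 0, hence Q = 383/6.
Back-substituting: q_C = (138 − 383/4)/(3/2) = 169/6, q_X = (137 − 383/4)/(3/2) = 55/2, q_O = (108 − 383/4)/(3/2) = 49/6.
Total output Q = 383/6, so price P = 140 - (3/2)·(383/6) = 177/4.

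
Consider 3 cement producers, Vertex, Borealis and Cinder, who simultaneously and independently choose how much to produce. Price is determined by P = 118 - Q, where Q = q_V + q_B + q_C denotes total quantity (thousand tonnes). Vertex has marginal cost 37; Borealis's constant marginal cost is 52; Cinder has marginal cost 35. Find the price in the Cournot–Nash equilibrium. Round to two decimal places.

60.50

Vertex's profit: π_V = (118 - Q)q_V - (37q_V). Setting ∂π_V/∂q_V = 0: 81 - 2q_V - (q_B + q_C) = 0.
Borealis's profit: π_B = (118 - Q)q_B - (52q_B). Setting ∂π_B/∂q_B = 0: 66 - 2q_B - (q_V + q_C) = 0.
Cinder's profit: π_C = (118 - Q)q_C - (35q_C). Setting ∂π_C/∂q_C = 0: 83 - 2q_C - (q_V + q_B) = 0.
Adding the 3 conditions: 230 − 2Q − 2Q = 0, i.e. Q = 115/2.
Back-substituting: q_V = (81 − 115/2) = 47/2, q_B = (66 − 115/2) = 17/2, q_C = (83 − 115/2) = 51/2.
Total output Q = 115/2, so price P = 118 - 115/2 = 121/2.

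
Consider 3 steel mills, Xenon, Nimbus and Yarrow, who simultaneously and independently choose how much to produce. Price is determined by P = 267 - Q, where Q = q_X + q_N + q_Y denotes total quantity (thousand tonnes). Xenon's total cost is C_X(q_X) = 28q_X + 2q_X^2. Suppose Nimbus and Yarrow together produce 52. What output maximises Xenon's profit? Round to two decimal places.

31.17

With rivals' combined output fixed at 52, Xenon's profit is π_X = (267 - 52 - q_X)q_X - (28q_X + 2q_X²) = (215 - q_X)q_X - (28q_X + 2q_X²).
∂π_X/∂q_X = 187 - 6q_X = 0, so q_X = 187/6.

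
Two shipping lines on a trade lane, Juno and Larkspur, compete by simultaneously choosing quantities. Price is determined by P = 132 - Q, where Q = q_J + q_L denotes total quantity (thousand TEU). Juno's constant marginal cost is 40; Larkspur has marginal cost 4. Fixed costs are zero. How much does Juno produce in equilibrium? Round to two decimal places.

Juno's profit: π_J = (132 - Q)q_J - (40q_J). Setting ∂π_J/∂q_J = 0: 92 - 2q_J - (q_L) = 0.
Larkspur's profit: π_L = (132 - Q)q_L - (4q_L). Setting ∂π_L/∂q_L = 0: 128 - 2q_L - (q_J) = 0.
Best responses: q_J = (92 - q_L)/2, q_L = (128 - q_J)/2.
Solving the pair: q_J = 56/3, q_L = 164/3.

18.67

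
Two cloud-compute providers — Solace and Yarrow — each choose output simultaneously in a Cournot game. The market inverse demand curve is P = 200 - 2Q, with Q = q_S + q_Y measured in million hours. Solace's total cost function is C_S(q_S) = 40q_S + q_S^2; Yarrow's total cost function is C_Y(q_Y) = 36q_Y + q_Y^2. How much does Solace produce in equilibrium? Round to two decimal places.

Solace's profit: π_S = (200 - 2Q)q_S - (40q_S + q_S²). Setting ∂π_S/∂q_S = 0: 160 - 6q_S - 2(q_Y) = 0.
Yarrow's profit: π_Y = (200 - 2Q)q_Y - (36q_Y + q_Y²). Setting ∂π_Y/∂q_Y = 0: 164 - 6q_Y - 2(q_S) = 0.
Best responses: q_S = (160 - 2q_Y)/6, q_Y = (164 - 2q_S)/6.
Solving the pair: q_S = 79/4, q_Y = 83/4.

19.75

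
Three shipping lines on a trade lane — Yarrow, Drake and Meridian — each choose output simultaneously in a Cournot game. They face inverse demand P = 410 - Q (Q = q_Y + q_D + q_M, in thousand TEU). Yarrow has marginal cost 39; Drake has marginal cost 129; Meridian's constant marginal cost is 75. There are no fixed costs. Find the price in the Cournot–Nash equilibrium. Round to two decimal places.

Yarrow's profit: π_Y = (410 - Q)q_Y - (39q_Y). Setting ∂π_Y/∂q_Y = 0: 371 - 2q_Y - (q_D + q_M) = 0.
Drake's profit: π_D = (410 - Q)q_D - (129q_D). Setting ∂π_D/∂q_D = 0: 281 - 2q_D - (q_Y + q_M) = 0.
Meridian's profit: π_M = (410 - Q)q_M - (75q_M). Setting ∂π_M/∂q_M = 0: 335 - 2q_M - (q_Y + q_D) = 0.
Adding the 3 first-order conditions: 987 − 4Q = 0, so Q = 987/4.
Back-substituting: q_Y = (371 − 987/4) = 497/4, q_D = (281 − 987/4) = 137/4, q_M = (335 − 987/4) = 353/4.
Total output Q = 987/4, so price P = 410 - 987/4 = 653/4.

163.25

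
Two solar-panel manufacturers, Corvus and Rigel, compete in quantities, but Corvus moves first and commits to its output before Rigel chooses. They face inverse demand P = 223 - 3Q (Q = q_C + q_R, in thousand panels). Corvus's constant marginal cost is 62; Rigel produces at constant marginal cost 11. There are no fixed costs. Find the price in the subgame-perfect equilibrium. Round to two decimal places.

89.50

Solve by backward induction. Given q_C, the follower Rigel maximises π_R = (223 - 3q_C - 3q_R)q_R - 11q_R.
Follower FOC: 212 - 3q_C - 6q_R = 0, so q_R(q_C) = (212 - 3q_C)/6.
The leader anticipates this reaction. Substituting into P = 223 - 3Q gives P = 117 - (3/2)q_C, so π_C = (117 - (3/2)q_C)q_C - 62q_C.
Leader FOC: 55 - 3q_C = 0, so q_C = 55/3.
Then q_R = (212 - 3·(55/3))/6 = 157/6.
Total output Q = 89/2, so price P = 223 - 3·(89/2) = 179/2.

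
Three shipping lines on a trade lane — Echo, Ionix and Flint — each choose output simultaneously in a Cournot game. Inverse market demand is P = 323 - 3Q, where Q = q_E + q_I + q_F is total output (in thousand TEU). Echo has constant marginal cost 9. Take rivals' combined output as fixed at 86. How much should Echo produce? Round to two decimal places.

9.33

With rivals' combined output fixed at 86, Echo's profit is π_E = (323 - 3·86 - 3q_E)q_E - (9q_E) = (65 - 3q_E)q_E - (9q_E).
∂π_E/∂q_E = 56 - 6q_E = 0, so q_E = 28/3.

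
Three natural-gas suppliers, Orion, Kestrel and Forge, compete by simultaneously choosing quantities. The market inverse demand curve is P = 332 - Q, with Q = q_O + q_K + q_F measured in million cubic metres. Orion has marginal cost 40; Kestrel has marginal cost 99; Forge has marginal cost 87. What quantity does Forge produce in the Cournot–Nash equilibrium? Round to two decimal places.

52.50

Orion's profit: π_O = (332 - Q)q_O - (40q_O). Setting ∂π_O/∂q_O = 0: 292 - 2q_O - (q_K + q_F) = 0.
Kestrel's first-order condition: 233 - 2q_K - (q_O + q_F) = 0.
Forge's profit: π_F = (332 - Q)q_F - (87q_F). Setting ∂π_F/∂q_F = 0: 245 - 2q_F - (q_O + q_K) = 0.
Adding the 3 first-order conditions: 770 − 4Q = 0, so Q = 385/2.
Back-substituting: q_O = (292 − 385/2) = 199/2, q_K = (233 − 385/2) = 81/2, q_F = (245 − 385/2) = 105/2.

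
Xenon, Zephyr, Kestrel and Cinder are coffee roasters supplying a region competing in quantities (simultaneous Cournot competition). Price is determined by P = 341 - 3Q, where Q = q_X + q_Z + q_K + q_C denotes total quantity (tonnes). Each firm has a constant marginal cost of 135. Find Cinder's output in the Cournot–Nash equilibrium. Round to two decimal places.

Each firm earns π_i = (341 - 3Q)q_i - 135q_i.
Setting ∂π_i/∂q_i = 0 with rivals' quantities fixed: 206 - 6q_i - 3·Σ_{j≠i} q_j = 0.
With identical firms every q_j equals q_i, so Σ_{j≠i} q_j = 3q_i and 206 = 15q_i, giving q_i = 206/15.

13.73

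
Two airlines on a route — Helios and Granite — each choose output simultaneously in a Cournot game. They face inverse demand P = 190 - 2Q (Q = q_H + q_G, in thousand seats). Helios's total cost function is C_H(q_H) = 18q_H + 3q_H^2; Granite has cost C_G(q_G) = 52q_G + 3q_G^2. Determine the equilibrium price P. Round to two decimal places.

Helios's profit: π_H = (190 - 2Q)q_H - (18q_H + 3q_H²). Setting ∂π_H/∂q_H = 0: 172 - 10q_H - 2(q_G) = 0.
Granite's profit: π_G = (190 - 2Q)q_G - (52q_G + 3q_G²). Setting ∂π_G/∂q_G = 0: 138 - 10q_G - 2(q_H) = 0.
Rearranging gives the reaction functions q_H = (172 - 2q_G)/10 and q_G = (138 - 2q_H)/10.
Solving the pair: q_H = 361/24, q_G = 259/24.
Total output Q = 155/6, so price P = 190 - 2·(155/6) = 415/3.

138.33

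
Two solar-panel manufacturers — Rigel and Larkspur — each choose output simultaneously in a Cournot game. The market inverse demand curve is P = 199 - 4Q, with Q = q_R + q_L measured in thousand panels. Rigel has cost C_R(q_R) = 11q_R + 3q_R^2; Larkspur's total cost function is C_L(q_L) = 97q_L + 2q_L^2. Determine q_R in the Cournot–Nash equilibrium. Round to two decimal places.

Rigel's profit: π_R = (199 - 4Q)q_R - (11q_R + 3q_R²). Setting ∂π_R/∂q_R = 0: 188 - 14q_R - 4(q_L) = 0.
Larkspur's profit: π_L = (199 - 4Q)q_L - (97q_L + 2q_L²). Setting ∂π_L/∂q_L = 0: 102 - 12q_L - 4(q_R) = 0.
So q_R = (188 - 4q_L)/14 and q_L = (102 - 4q_R)/12.
Substituting one into the other gives q_R = 231/19 and q_L = 169/38.

12.16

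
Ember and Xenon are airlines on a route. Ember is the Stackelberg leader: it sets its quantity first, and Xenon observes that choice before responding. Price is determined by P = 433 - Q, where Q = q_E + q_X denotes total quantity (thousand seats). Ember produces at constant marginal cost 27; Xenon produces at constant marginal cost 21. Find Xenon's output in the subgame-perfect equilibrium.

106

The follower Xenon best-responds to any q_E: π_X = (433 - Q)q_X - 21q_X.
Follower FOC: 412 - q_E - 2q_X = 0, so q_X(q_E) = (412 - q_E)/2.
The leader anticipates this reaction. Substituting into P = 433 - Q gives P = 227 - (1/2)q_E, so π_E = (227 - (1/2)q_E)q_E - 27q_E.
Maximising: ∂π_E/∂q_E = 200 - q_E = 0, giving q_E = 200.
Then q_X = (412 - 200)/2 = 106.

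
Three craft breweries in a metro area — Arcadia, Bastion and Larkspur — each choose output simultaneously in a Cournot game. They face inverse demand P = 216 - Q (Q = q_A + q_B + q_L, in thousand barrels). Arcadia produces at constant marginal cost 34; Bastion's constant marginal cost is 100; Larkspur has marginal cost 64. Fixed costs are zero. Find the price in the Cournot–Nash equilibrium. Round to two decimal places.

103.50

Arcadia's profit: π_A = (216 - Q)q_A - (34q_A). Setting ∂π_A/∂q_A = 0: 182 - 2q_A - (q_B + q_L) = 0.
Bastion's first-order condition: 116 - 2q_B - (q_A + q_L) = 0.
Larkspur's first-order condition: 152 - 2q_L - (q_A + q_B) = 0.
Summing all 3 equations gives 450 − 4Q = 0, hence Q = 225/2.
Back-substituting: q_A = (182 − 225/2) = 139/2, q_B = (116 − 225/2) = 7/2, q_L = (152 − 225/2) = 79/2.
Total output Q = 225/2, so price P = 216 - 225/2 = 207/2.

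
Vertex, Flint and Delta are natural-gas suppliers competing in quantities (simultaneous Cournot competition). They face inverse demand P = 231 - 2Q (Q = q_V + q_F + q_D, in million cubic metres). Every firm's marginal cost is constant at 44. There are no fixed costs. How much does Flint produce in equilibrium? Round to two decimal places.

23.38

Each firm earns π_i = (231 - 2Q)q_i - 44q_i.
Setting ∂π_i/∂q_i = 0 with rivals' quantities fixed: 187 - 4q_i - 2·Σ_{j≠i} q_j = 0.
With identical firms every q_j equals q_i, so Σ_{j≠i} q_j = 2q_i and 187 = 8q_i, giving q_i = 187/8.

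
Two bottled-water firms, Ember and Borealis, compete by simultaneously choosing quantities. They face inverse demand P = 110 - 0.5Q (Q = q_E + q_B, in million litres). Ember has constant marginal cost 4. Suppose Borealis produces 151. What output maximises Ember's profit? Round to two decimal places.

30.50

With the rival's output fixed at 151, Ember's profit is π_E = (110 - (1/2)·151 - (1/2)q_E)q_E - (4q_E) = (69/2 - (1/2)q_E)q_E - (4q_E).
∂π_E/∂q_E = 61/2 - q_E = 0, so q_E = 61/2.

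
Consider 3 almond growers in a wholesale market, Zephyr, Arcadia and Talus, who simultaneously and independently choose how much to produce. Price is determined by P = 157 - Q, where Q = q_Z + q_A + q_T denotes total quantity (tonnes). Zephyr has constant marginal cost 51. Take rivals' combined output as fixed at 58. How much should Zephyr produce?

24

With rivals' combined output fixed at 58, Zephyr's profit is π_Z = (157 - 58 - q_Z)q_Z - (51q_Z) = (99 - q_Z)q_Z - (51q_Z).
∂π_Z/∂q_Z = 48 - 2q_Z = 0, so q_Z = 24.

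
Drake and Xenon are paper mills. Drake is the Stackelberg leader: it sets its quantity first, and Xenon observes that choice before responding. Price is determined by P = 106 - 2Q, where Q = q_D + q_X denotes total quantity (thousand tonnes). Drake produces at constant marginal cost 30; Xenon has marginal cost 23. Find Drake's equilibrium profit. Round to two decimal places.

Solve by backward induction. Given q_D, the follower Xenon maximises π_X = (106 - 2q_D - 2q_X)q_X - 23q_X.
∂π_X/∂q_X = 83 - 2q_D - 4q_X = 0 gives the reaction function q_X = (83 - 2q_D)/4.
The leader anticipates this reaction. Substituting into P = 106 - 2Q gives P = 129/2 - q_D, so π_D = (129/2 - q_D)q_D - 30q_D.
Maximising: ∂π_D/∂q_D = 69/2 - 2q_D = 0, giving q_D = 69/4.
Then q_X = (83 - 2·(69/4))/4 = 97/8.
Price P = 106 - 2·(235/8) = 189/4.
Drake's profit: (189/4 - 30)·(69/4) = 297.5625.

297.56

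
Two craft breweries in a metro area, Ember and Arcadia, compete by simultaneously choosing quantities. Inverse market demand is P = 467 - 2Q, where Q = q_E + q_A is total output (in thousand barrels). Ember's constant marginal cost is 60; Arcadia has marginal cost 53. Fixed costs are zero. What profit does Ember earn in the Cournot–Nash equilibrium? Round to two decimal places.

8888.89

Ember's profit: π_E = (467 - 2Q)q_E - (60q_E). Setting ∂π_E/∂q_E = 0: 407 - 4q_E - 2(q_A) = 0.
Arcadia's first-order condition: 414 - 4q_A - 2(q_E) = 0.
Best responses: q_E = (407 - 2q_A)/4, q_A = (414 - 2q_E)/4.
Solving the pair: q_E = 200/3, q_A = 421/6.
Price P = 467 - 2·(821/6) = 580/3.
Ember's profit: (580/3 - 60)·(200/3) = 8888.8889.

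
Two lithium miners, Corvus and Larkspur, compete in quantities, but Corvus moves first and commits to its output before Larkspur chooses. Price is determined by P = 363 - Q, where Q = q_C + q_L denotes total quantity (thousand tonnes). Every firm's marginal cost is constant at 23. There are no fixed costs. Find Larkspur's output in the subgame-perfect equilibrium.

The follower Larkspur best-responds to any q_C: π_L = (363 - Q)q_L - 23q_L.
Setting the follower's marginal profit to zero, 340 - q_C - 2q_L = 0, i.e. q_L = (340 - q_C)/2.
Corvus substitutes q_L(q_C) into its own profit: π_C = q_C(363 - q_C - (340 - q_C)/2) - 23q_C = (193 - (1/2)q_C)q_C - 23q_C.
Leader FOC: 170 - q_C = 0, so q_C = 170.
Then q_L = (340 - 170)/2 = 85.

85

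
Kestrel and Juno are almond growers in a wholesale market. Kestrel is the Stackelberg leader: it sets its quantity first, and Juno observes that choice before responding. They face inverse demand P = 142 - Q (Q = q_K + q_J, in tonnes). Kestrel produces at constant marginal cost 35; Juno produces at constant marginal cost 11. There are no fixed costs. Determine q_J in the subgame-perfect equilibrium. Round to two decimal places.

44.75

The follower Juno best-responds to any q_K: π_J = (142 - Q)q_J - 11q_J.
Setting the follower's marginal profit to zero, 131 - q_K - 2q_J = 0, i.e. q_J = (131 - q_K)/2.
Kestrel substitutes q_J(q_K) into its own profit: π_K = q_K(142 - q_K - (131 - q_K)/2) - 35q_K = (153/2 - (1/2)q_K)q_K - 35q_K.
The leader's first-order condition 83/2 - q_K = 0 yields q_K = 83/2.
Then q_J = (131 - 83/2)/2 = 179/4.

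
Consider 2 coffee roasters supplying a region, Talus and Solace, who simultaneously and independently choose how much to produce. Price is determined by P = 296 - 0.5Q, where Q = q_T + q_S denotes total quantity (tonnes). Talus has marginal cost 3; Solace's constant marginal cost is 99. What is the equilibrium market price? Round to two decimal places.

132.67

Talus's profit: π_T = (296 - 0.5Q)q_T - (3q_T). Setting ∂π_T/∂q_T = 0: 293 - q_T - (1/2)(q_S) = 0.
Solace's profit: π_S = (296 - 0.5Q)q_S - (99q_S). Setting ∂π_S/∂q_S = 0: 197 - q_S - (1/2)(q_T) = 0.
Best responses: q_T = (293 - (1/2)q_S), q_S = (197 - (1/2)q_T).
Substituting one into the other gives q_T = 778/3 and q_S = 202/3.
Total output Q = 980/3, so price P = 296 - (1/2)·(980/3) = 398/3.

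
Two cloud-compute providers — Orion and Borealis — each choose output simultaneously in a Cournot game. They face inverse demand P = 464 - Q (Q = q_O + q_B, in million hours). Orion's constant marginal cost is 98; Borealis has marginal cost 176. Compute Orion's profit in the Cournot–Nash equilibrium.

Orion's profit: π_O = (464 - Q)q_O - (98q_O). Setting ∂π_O/∂q_O = 0: 366 - 2q_O - (q_B) = 0.
Borealis's profit: π_B = (464 - Q)q_B - (176q_B). Setting ∂π_B/∂q_B = 0: 288 - 2q_B - (q_O) = 0.
Rearranging gives the reaction functions q_O = (366 - q_B)/2 and q_B = (288 - q_O)/2.
Substituting one into the other gives q_O = 148 and q_B = 70.
Price P = 464 - 218 = 246.
Orion's profit: (246 - 98)·148 = 21904.

21904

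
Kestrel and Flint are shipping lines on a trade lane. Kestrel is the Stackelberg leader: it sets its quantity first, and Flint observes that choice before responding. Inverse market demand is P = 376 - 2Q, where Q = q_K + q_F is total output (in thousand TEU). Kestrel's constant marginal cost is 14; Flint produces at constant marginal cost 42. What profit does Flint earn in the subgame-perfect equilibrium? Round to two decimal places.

2415.13

Solve by backward induction. Given q_K, the follower Flint maximises π_F = (376 - 2q_K - 2q_F)q_F - 42q_F.
Follower FOC: 334 - 2q_K - 4q_F = 0, so q_F(q_K) = (334 - 2q_K)/4.
The leader anticipates this reaction. Substituting into P = 376 - 2Q gives P = 209 - q_K, so π_K = (209 - q_K)q_K - 14q_K.
Maximising: ∂π_K/∂q_K = 195 - 2q_K = 0, giving q_K = 195/2.
Then q_F = (334 - 2·(195/2))/4 = 139/4.
Price P = 376 - 2·(529/4) = 223/2.
Flint's profit: (223/2 - 42)·(139/4) = 2415.1250.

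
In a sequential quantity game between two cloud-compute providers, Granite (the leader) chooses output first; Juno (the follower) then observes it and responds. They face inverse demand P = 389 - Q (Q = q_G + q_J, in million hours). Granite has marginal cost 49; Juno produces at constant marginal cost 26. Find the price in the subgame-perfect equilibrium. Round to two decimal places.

128.25

Solve by backward induction. Given q_G, the follower Juno maximises π_J = (389 - q_G - q_J)q_J - 26q_J.
Setting the follower's marginal profit to zero, 363 - q_G - 2q_J = 0, i.e. q_J = (363 - q_G)/2.
Granite substitutes q_J(q_G) into its own profit: π_G = q_G(389 - q_G - (363 - q_G)/2) - 49q_G = (415/2 - (1/2)q_G)q_G - 49q_G.
Maximising: ∂π_G/∂q_G = 317/2 - q_G = 0, giving q_G = 317/2.
Then q_J = (363 - 317/2)/2 = 409/4.
Total output Q = 1043/4, so price P = 389 - 1043/4 = 513/4.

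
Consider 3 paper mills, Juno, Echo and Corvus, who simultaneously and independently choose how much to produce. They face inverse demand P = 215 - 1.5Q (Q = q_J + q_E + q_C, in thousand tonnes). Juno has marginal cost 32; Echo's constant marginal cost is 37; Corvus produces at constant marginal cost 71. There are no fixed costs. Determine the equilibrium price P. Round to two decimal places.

Juno's profit: π_J = (215 - 1.5Q)q_J - (32q_J). Setting ∂π_J/∂q_J = 0: 183 - 3q_J - (3/2)(q_E + q_C) = 0.
Echo's profit: π_E = (215 - 1.5Q)q_E - (37q_E). Setting ∂π_E/∂q_E = 0: 178 - 3q_E - (3/2)(q_J + q_C) = 0.
Corvus's first-order condition: 144 - 3q_C - (3/2)(q_J + q_E) = 0.
Adding the 3 first-order conditions: 505 − 6Q = 0, so Q = 505/6.
Back-substituting: q_J = (183 − 505/4)/(3/2) = 227/6, q_E = (178 − 505/4)/(3/2) = 69/2, q_C = (144 − 505/4)/(3/2) = 71/6.
Total output Q = 505/6, so price P = 215 - (3/2)·(505/6) = 355/4.

88.75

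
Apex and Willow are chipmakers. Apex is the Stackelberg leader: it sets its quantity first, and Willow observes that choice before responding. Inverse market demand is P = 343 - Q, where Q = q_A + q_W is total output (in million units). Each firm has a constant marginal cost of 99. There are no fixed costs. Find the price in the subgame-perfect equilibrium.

Solve by backward induction. Given q_A, the follower Willow maximises π_W = (343 - q_A - q_W)q_W - 99q_W.
Follower FOC: 244 - q_A - 2q_W = 0, so q_W(q_A) = (244 - q_A)/2.
The leader anticipates this reaction. Substituting into P = 343 - Q gives P = 221 - (1/2)q_A, so π_A = (221 - (1/2)q_A)q_A - 99q_A.
Maximising: ∂π_A/∂q_A = 122 - q_A = 0, giving q_A = 122.
Then q_W = (244 - 122)/2 = 61.
Total output Q = 183, so price P = 343 - 183 = 160.

160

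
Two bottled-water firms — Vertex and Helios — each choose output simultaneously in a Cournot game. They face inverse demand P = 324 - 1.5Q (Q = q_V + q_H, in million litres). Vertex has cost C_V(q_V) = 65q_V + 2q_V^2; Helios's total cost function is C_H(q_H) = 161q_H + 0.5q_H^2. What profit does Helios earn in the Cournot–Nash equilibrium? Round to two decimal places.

1708.00

Vertex's profit: π_V = (324 - 1.5Q)q_V - (65q_V + 2q_V²). Setting ∂π_V/∂q_V = 0: 259 - 7q_V - (3/2)(q_H) = 0.
Helios's profit: π_H = (324 - 1.5Q)q_H - (161q_H + (1/2)q_H²). Setting ∂π_H/∂q_H = 0: 163 - 4q_H - (3/2)(q_V) = 0.
Rearranging gives the reaction functions q_V = (259 - (3/2)q_H)/7 and q_H = (163 - (3/2)q_V)/4.
Solving the pair: q_V = 30.7379, q_H = 29.2233.
Price P = 324 - (3/2)·59.9612 = 234.0583.
Helios's profit: 234.0583·29.2233 - 161·29.2233 - (1/2)·29.2233² = 1708.0026.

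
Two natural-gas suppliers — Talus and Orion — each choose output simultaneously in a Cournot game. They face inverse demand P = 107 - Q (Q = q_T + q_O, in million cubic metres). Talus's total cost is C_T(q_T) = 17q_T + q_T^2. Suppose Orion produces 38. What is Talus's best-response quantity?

With the rival's output fixed at 38, Talus's profit is π_T = (107 - 38 - q_T)q_T - (17q_T + q_T²) = (69 - q_T)q_T - (17q_T + q_T²).
∂π_T/∂q_T = 52 - 4q_T = 0, so q_T = 13.

13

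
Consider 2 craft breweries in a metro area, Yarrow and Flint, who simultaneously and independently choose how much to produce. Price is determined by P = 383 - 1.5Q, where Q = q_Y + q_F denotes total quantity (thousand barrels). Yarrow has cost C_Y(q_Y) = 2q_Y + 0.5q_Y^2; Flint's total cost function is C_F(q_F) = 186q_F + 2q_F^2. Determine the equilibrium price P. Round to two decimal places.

232.24

Yarrow's profit: π_Y = (383 - 1.5Q)q_Y - (2q_Y + (1/2)q_Y²). Setting ∂π_Y/∂q_Y = 0: 381 - 4q_Y - (3/2)(q_F) = 0.
Flint's profit: π_F = (383 - 1.5Q)q_F - (186q_F + 2q_F²). Setting ∂π_F/∂q_F = 0: 197 - 7q_F - (3/2)(q_Y) = 0.
So q_Y = (381 - (3/2)q_F)/4 and q_F = (197 - (3/2)q_Y)/7.
Substituting one into the other gives q_Y = 92.0971 and q_F = 866/103.
Total output Q = 100.5049, so price P = 383 - (3/2)·100.5049 = 232.2427.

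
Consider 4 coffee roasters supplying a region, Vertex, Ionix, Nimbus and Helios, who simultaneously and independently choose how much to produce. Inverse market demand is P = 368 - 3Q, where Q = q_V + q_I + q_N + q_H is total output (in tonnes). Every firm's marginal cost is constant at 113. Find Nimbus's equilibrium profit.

A representative firm's profit is π_i = q_i(368 - 3Q) - 113q_i.
First-order condition (treating rivals' output as given): 255 - 6q_i - 3·Σ_{j≠i} q_j = 0.
With identical firms every q_j equals q_i, so Σ_{j≠i} q_j = 3q_i and 255 = 15q_i, giving q_i = 17.
Price P = 368 - 3·68 = 164.
Nimbus's profit: (164 - 113)·17 = 867.

867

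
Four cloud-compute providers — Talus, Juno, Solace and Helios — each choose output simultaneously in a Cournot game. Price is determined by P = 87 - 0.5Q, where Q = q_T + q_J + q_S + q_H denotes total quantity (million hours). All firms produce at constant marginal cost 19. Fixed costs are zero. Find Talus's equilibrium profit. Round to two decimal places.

A representative firm's profit is π_i = q_i(87 - 0.5Q) - 19q_i.
First-order condition (treating rivals' output as given): 68 - q_i - (1/2)·Σ_{j≠i} q_j = 0.
By symmetry each firm produces the same amount; substituting Σ_{j≠i} q_j = 3q_i yields q_i = 68/(5/2) = 136/5.
Price P = 87 - (1/2)·(544/5) = 163/5.
Talus's profit: (163/5 - 19)·(136/5) = 369.9200.

369.92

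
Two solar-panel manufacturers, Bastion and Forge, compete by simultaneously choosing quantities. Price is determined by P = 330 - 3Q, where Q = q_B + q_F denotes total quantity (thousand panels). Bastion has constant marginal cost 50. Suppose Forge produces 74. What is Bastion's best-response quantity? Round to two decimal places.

With the rival's output fixed at 74, Bastion's profit is π_B = (330 - 3·74 - 3q_B)q_B - (50q_B) = (108 - 3q_B)q_B - (50q_B).
∂π_B/∂q_B = 58 - 6q_B = 0, so q_B = 29/3.

9.67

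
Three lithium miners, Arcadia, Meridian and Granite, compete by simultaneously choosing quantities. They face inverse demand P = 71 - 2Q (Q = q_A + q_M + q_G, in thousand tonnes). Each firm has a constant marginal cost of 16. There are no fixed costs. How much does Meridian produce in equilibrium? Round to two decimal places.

Each firm earns π_i = (71 - 2Q)q_i - 16q_i.
Setting ∂π_i/∂q_i = 0 with rivals' quantities fixed: 55 - 4q_i - 2·Σ_{j≠i} q_j = 0.
With identical firms every q_j equals q_i, so Σ_{j≠i} q_j = 2q_i and 55 = 8q_i, giving q_i = 55/8.

6.88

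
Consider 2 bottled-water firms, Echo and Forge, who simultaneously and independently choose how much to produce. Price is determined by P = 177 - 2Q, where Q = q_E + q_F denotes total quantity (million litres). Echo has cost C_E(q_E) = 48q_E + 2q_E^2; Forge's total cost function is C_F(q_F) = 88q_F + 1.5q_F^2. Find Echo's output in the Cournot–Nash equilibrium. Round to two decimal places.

Echo's profit: π_E = (177 - 2Q)q_E - (48q_E + 2q_E²). Setting ∂π_E/∂q_E = 0: 129 - 8q_E - 2(q_F) = 0.
Forge's profit: π_F = (177 - 2Q)q_F - (88q_F + (3/2)q_F²). Setting ∂π_F/∂q_F = 0: 89 - 7q_F - 2(q_E) = 0.
Best responses: q_E = (129 - 2q_F)/8, q_F = (89 - 2q_E)/7.
Substituting one into the other gives q_E = 725/52 and q_F = 227/26.

13.94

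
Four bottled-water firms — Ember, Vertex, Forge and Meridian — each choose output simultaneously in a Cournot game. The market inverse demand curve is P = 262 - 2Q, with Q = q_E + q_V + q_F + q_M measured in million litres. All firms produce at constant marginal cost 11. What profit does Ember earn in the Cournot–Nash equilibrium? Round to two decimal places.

Each firm earns π_i = (262 - 2Q)q_i - 11q_i.
First-order condition (treating rivals' output as given): 251 - 4q_i - 2·Σ_{j≠i} q_j = 0.
With identical firms every q_j equals q_i, so Σ_{j≠i} q_j = 3q_i and 251 = 10q_i, giving q_i = 251/10.
Price P = 262 - 2·(502/5) = 306/5.
Ember's profit: (306/5 - 11)·(251/10) = 1260.0200.

1260.02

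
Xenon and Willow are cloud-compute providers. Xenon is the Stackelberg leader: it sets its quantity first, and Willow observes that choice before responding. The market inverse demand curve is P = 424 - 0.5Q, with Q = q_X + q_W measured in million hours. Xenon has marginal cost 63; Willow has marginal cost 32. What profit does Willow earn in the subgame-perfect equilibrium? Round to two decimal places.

The follower Willow best-responds to any q_X: π_W = (424 - 0.5Q)q_W - 32q_W.
Setting the follower's marginal profit to zero, 392 - (1/2)q_X - q_W = 0, i.e. q_W = (392 - (1/2)q_X).
Xenon substitutes q_W(q_X) into its own profit: π_X = q_X(424 - (1/2)q_X - (392 - (1/2)q_X)/2) - 63q_X = (228 - (1/4)q_X)q_X - 63q_X.
The leader's first-order condition 165 - (1/2)q_X = 0 yields q_X = 330.
Then q_W = (392 - (1/2)·330) = 227.
Price P = 424 - (1/2)·557 = 291/2.
Willow's profit: (291/2 - 32)·227 = 25764.5000.

25764.50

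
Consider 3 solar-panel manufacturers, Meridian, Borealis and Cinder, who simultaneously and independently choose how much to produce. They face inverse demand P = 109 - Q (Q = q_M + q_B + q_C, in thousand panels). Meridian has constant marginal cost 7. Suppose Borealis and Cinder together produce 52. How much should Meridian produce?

25

With rivals' combined output fixed at 52, Meridian's profit is π_M = (109 - 52 - q_M)q_M - (7q_M) = (57 - q_M)q_M - (7q_M).
∂π_M/∂q_M = 50 - 2q_M = 0, so q_M = 25.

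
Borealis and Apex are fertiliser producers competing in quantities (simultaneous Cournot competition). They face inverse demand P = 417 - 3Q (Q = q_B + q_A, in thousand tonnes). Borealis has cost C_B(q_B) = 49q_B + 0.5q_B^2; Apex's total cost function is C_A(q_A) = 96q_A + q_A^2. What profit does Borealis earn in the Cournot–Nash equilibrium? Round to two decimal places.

Borealis's profit: π_B = (417 - 3Q)q_B - (49q_B + (1/2)q_B²). Setting ∂π_B/∂q_B = 0: 368 - 7q_B - 3(q_A) = 0.
Apex's first-order condition: 321 - 8q_A - 3(q_B) = 0.
So q_B = (368 - 3q_A)/7 and q_A = (321 - 3q_B)/8.
Substituting one into the other gives q_B = 1981/47 and q_A = 1143/47.
Price P = 417 - 3·66.4681 = 217.5957.
Borealis's profit: 217.5957·(1981/47) - 49·(1981/47) - (1/2)(1981/47)² = 6217.8649.

6217.86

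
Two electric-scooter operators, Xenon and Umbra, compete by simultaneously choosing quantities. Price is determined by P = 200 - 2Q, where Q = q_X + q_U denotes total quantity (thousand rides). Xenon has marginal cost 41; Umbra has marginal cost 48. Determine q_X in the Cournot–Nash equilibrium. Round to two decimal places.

27.67

Xenon's profit: π_X = (200 - 2Q)q_X - (41q_X). Setting ∂π_X/∂q_X = 0: 159 - 4q_X - 2(q_U) = 0.
Umbra's first-order condition: 152 - 4q_U - 2(q_X) = 0.
Best responses: q_X = (159 - 2q_U)/4, q_U = (152 - 2q_X)/4.
Solving the pair: q_X = 83/3, q_U = 145/6.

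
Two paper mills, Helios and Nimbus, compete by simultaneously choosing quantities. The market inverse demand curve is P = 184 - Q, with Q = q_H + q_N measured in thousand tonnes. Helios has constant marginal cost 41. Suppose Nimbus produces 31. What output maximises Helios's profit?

With the rival's output fixed at 31, Helios's profit is π_H = (184 - 31 - q_H)q_H - (41q_H) = (153 - q_H)q_H - (41q_H).
∂π_H/∂q_H = 112 - 2q_H = 0, so q_H = 56.

56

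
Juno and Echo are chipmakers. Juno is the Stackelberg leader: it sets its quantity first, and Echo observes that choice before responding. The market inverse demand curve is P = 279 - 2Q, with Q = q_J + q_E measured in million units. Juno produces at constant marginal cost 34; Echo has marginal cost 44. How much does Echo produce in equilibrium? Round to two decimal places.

Solve by backward induction. Given q_J, the follower Echo maximises π_E = (279 - 2q_J - 2q_E)q_E - 44q_E.
∂π_E/∂q_E = 235 - 2q_J - 4q_E = 0 gives the reaction function q_E = (235 - 2q_J)/4.
The leader anticipates this reaction. Substituting into P = 279 - 2Q gives P = 323/2 - q_J, so π_J = (323/2 - q_J)q_J - 34q_J.
Leader FOC: 255/2 - 2q_J = 0, so q_J = 255/4.
Then q_E = (235 - 2·(255/4))/4 = 215/8.

26.88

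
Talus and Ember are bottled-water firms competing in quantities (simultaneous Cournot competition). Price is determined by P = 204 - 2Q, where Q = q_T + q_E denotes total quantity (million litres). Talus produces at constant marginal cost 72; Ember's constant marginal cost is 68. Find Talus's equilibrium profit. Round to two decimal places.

910.22

Talus's profit: π_T = (204 - 2Q)q_T - (72q_T). Setting ∂π_T/∂q_T = 0: 132 - 4q_T - 2(q_E) = 0.
Ember's first-order condition: 136 - 4q_E - 2(q_T) = 0.
Best responses: q_T = (132 - 2q_E)/4, q_E = (136 - 2q_T)/4.
Solving the pair: q_T = 64/3, q_E = 70/3.
Price P = 204 - 2·(134/3) = 344/3.
Talus's profit: (344/3 - 72)·(64/3) = 910.2222.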